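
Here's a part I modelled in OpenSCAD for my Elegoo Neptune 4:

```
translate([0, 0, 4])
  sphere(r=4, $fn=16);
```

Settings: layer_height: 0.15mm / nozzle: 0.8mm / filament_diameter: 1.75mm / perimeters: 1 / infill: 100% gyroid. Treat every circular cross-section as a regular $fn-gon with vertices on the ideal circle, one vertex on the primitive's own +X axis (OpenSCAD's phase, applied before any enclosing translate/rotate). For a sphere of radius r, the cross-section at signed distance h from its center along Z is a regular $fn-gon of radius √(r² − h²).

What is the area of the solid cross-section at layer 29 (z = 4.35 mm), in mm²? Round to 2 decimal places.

48.61 mm²

At z = 4.35 mm: the r=4 sphere contributes a regular 16-gon of circumradius √(4²−0.35²) = 3.985 (area = (16/2)·3.985²·sin(360°/16) = 48.61 mm²). Overall, the cross-section is a single solid region. Net area = 48.61 mm².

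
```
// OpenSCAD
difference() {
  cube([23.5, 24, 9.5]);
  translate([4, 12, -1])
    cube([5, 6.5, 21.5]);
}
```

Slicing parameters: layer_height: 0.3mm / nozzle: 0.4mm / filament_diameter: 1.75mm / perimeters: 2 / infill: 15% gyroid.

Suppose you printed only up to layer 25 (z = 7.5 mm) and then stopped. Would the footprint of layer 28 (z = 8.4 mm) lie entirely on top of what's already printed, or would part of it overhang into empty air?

entirely on top

Compare the two slices. At z = 7.5: the cube (footprint 23.5×24) is included at this height (area 564.00 mm²); the cube at (4, 12) is present — its section is the full 5×6.5 rectangle (area 32.50 mm²); Subtracting the remaining from the first: starting from the 23.5×24 cube (564.00 mm²), the 5×6.5 cube at (4, 12) lies wholly inside it (removes its full 32.50 mm² and its 23.00 mm outline becomes a hole wall) — area = 531.50 mm². At z = 8.4: the cube (footprint 23.5×24) is included at this height (area 564.00 mm²); the cube at (4, 12) (footprint 5×6.5) is included at this height (area 32.50 mm²); After the difference (first − rest): starting from the 23.5×24 cube (564.00 mm²), the 5×6.5 cube at (4, 12) lies wholly inside it (removes its full 32.50 mm² and its 23.00 mm outline becomes a hole wall) — area = 531.50 mm². Checking containment: the cross-section at z = 8.4 is a subset of the cross-section at z = 7.5.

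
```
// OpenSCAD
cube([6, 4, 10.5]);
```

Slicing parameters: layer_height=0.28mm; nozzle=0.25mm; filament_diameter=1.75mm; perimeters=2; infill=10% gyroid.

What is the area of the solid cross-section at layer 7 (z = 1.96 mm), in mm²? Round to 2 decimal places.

24.00 mm²

At z = 1.96 mm: the cube is present — its section is the full 6×4 rectangle (area 24.00 mm²). Overall, the cross-section is a single solid region. Net area = 24.00 mm².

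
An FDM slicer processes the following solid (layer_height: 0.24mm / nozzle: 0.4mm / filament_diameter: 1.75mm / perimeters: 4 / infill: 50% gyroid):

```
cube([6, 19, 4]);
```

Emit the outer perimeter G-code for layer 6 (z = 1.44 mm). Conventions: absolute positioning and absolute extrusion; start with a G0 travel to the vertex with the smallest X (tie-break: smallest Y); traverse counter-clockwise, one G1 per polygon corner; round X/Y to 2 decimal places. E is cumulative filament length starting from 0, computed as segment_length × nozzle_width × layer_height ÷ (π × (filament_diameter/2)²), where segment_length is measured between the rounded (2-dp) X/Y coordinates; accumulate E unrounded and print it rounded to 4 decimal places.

At z = 1.44 mm: the cube (footprint 6×19) is included at this height. The outline is a single polygon with 4 vertices. Extrusion per mm of travel: 0.4 × 0.24 / (π × 0.875²) = 0.039912. Accumulating E over each segment gives final E = 1.9956.

G0 X0.00 Y0.00 Z1.44
G1 X6.00 Y0.00 E0.2395
G1 X6.00 Y19.00 E0.9978
G1 X0.00 Y19.00 E1.2373
G1 X0.00 Y0.00 E1.9956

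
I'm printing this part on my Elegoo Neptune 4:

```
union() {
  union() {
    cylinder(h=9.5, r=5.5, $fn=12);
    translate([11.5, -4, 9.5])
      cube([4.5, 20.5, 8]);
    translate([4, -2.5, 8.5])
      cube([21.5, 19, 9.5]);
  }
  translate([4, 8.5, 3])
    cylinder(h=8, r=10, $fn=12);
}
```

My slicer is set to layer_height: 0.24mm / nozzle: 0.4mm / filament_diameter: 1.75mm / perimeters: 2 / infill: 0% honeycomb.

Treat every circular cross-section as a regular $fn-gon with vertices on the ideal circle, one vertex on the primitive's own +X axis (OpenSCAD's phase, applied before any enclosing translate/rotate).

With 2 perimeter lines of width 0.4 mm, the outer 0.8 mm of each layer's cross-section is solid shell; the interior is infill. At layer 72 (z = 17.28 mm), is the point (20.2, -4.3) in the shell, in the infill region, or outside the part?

outside

At z = 17.28 mm: the cylinder does not reach this height (z outside [0, 9.5]); the cube at (11.5, -4) is present — its section is the full 4.5×20.5 rectangle; the cube at (4, -2.5) is present — its section is the full 21.5×19 rectangle; Combining (union): the regions partially overlap (shared area 85.50 mm²), so overlapping operands fuse into one piece — 1 connected region; the cylinder at (4, 8.5) is not intersected at this z (z outside [3, 11]); Combining (union): only that combined region is present, so the union is just that shape — 1 connected region. Overall, the cross-section is a single solid region. The nearest boundary edge runs (25.50, -2.50)→(16.00, -2.50); distance from the point to it = 1.80 mm. The point is not inside any of the regions above, so it lies outside the cross-section (1.80 mm from the nearest boundary).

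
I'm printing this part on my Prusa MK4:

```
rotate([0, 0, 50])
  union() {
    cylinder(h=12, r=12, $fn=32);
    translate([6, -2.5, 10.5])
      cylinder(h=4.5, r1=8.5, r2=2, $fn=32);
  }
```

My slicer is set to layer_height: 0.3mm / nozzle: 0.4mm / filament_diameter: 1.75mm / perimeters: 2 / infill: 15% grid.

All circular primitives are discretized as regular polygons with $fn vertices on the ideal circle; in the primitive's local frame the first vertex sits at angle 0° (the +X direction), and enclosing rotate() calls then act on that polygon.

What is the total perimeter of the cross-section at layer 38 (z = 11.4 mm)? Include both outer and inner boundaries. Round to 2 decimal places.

At z = 11.4 mm: the cylinder: section is a regular 32-gon, circumradius r=12 (perimeter = 2·32·12.000·sin(180°/32) = 75.28 mm); the cone at (6, -2.5): at t=0.200 of its height the radius interpolates to r₁+(r₂−r₁)t = 7.200, giving a regular 32-gon of that circumradius (perimeter = 2·32·7.200·sin(180°/32) = 45.17 mm); Combining (union): the regions partially overlap (shared area 146.43 mm²), so the edge portions inside another operand are dropped and the merged outline is re-measured after clipping — boundary = 77.05 mm; (rotated 50° about Z; rotation is an isometry so areas/perimeters/island counts are preserved). Overall, the cross-section is a single solid region. Total boundary length (outer) = 77.05 mm.

77.05 mm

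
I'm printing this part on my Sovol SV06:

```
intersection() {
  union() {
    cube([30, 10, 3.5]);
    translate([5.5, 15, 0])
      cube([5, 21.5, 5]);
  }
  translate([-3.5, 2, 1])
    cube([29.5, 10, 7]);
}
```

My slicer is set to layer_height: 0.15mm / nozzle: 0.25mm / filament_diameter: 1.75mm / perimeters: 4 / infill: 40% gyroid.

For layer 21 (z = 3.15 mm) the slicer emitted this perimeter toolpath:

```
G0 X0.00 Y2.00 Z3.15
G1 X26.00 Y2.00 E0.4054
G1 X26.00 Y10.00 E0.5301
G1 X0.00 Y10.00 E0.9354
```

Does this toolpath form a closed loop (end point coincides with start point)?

Start point (G0): (0.00, 2.00). End point (last G1): the path does not return to the start — open.

no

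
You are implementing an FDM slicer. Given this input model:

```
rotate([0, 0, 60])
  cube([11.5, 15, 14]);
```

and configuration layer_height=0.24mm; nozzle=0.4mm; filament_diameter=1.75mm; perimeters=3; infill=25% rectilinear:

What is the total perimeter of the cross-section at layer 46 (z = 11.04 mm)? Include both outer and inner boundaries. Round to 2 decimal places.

At z = 11.04 mm: the cube is present — its section is the full 11.5×15 rectangle (perimeter 53.00 mm); (whole slice rotated 60° about Z — lengths, areas and connectivity unchanged). Overall, the cross-section is a single solid region. Total boundary length (outer) = 53.00 mm.

53.00 mm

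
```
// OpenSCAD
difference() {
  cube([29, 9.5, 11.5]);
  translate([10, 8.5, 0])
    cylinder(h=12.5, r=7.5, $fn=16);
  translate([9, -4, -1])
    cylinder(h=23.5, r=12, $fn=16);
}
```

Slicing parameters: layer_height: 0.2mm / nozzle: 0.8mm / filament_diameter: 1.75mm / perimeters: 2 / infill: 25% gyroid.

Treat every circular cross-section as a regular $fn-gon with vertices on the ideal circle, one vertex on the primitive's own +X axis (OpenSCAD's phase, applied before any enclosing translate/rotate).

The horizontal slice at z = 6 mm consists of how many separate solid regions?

2

At z = 6 mm: the cube is present — its section is the full 29×9.5 rectangle; the cylinder at (10, 8.5): section is a regular 16-gon, circumradius r=7.5; the cylinder at (9, -4): section is a regular 16-gon, circumradius r=12; Taking the first minus the rest: starting from the 29×9.5 cube, the r=7.5 cylinder at (10, 8.5) partially overlaps it — only the 100.90 mm² overlap (of its 172.21 mm²) is removed, clipping the outline; the r=12 cylinder at (9, -4) partially overlaps it — only the 58.16 mm² overlap (of its 440.85 mm²) is removed, clipping the outline — 2 connected regions. The result has 2 disconnected regions.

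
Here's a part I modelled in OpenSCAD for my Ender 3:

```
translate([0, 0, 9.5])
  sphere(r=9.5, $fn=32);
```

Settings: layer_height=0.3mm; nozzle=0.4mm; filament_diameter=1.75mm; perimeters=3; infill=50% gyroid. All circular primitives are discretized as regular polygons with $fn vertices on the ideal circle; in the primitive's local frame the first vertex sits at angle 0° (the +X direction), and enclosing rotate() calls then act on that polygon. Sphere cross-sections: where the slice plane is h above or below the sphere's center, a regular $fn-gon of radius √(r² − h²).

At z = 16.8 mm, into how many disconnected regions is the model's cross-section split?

1

At z = 16.8 mm: the sphere: section is a regular 32-gon, circumradius = √(r²−h²) = √(9.5²−7.3²) = 6.079. The result has 1 disconnected region.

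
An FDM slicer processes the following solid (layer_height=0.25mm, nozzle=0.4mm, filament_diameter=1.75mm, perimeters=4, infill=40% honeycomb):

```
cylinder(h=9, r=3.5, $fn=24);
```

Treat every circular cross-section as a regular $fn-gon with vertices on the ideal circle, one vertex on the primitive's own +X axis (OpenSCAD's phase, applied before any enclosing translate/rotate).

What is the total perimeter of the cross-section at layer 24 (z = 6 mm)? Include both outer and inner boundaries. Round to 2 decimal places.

21.93 mm

At z = 6 mm: the r=3.5 cylinder gives a regular 24-gon of circumradius 3.5 (constant along its height) (perimeter = 2·24·3.500·sin(180°/24) = 21.93 mm). Overall, the cross-section is a single solid region. Total boundary length (outer) = 21.93 mm.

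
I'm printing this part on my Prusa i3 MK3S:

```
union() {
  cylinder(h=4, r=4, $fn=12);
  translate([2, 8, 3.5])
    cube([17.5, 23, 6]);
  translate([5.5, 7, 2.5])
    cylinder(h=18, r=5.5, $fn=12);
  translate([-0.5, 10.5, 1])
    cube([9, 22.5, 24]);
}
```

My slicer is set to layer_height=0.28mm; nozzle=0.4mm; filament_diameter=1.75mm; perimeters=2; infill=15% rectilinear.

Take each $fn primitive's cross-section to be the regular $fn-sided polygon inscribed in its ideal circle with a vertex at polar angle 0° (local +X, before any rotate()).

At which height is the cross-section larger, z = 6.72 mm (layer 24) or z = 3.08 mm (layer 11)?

layer 24 (z = 6.72 mm)

Layer 24 (z = 6.72): the cylinder is not intersected at this z (z outside [0, 4]); the cube at (2, 8) (footprint 17.5×23) is included at this height (area 402.50 mm²); the cylinder at (5.5, 7): section is a regular 12-gon, circumradius r=5.5 (area = (12/2)·5.500²·sin(360°/12) = 90.75 mm²); the 9×22.5 cube at (-0.5, 10.5) contributes its full rectangle (area 202.50 mm²); Combining (union): the regions partially overlap — summed areas 695.75 mm² minus the doubly-counted overlap 164.61 mm² gives 531.14 mm² — area = 531.14 mm². So its area = 531.14 mm². Layer 11 (z = 3.08): the cylinder: section is a regular 12-gon, circumradius r=4 (area = (12/2)·4.000²·sin(360°/12) = 48.00 mm²); the cube at (2, 8) is not intersected at this z (z outside [3.5, 9.5]); the cylinder at (5.5, 7): section is a regular 12-gon, circumradius r=5.5 (area = (12/2)·5.500²·sin(360°/12) = 90.75 mm²); the cube at (-0.5, 10.5) is present — its section is the full 9×22.5 rectangle (area 202.50 mm²); Taking the union: the regions partially overlap — summed areas 341.25 mm² minus the doubly-counted overlap 10.72 mm² gives 330.53 mm² — area = 330.53 mm². So its area = 330.53 mm². Layer 24 is larger (531.14 vs 330.53 mm²).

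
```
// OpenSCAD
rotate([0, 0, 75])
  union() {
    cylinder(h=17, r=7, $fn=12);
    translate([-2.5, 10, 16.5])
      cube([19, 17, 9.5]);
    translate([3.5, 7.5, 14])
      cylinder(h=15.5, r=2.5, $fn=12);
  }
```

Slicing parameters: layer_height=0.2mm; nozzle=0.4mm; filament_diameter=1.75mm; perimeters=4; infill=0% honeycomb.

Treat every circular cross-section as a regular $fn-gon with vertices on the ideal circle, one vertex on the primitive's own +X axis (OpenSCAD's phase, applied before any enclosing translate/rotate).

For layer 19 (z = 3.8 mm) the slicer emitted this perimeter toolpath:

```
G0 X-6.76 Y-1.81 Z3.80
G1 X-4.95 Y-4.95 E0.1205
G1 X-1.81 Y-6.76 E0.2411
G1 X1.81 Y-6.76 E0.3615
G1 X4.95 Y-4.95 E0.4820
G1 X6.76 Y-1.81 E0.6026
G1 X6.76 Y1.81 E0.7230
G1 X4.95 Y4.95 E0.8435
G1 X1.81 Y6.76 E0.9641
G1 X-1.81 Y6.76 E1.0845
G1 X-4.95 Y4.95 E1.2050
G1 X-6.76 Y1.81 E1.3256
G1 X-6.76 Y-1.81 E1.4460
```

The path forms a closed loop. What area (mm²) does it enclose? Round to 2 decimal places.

Apply the shoelace formula to the sequence of (X, Y) vertices; enclosed area = 146.95 mm².

146.95 mm²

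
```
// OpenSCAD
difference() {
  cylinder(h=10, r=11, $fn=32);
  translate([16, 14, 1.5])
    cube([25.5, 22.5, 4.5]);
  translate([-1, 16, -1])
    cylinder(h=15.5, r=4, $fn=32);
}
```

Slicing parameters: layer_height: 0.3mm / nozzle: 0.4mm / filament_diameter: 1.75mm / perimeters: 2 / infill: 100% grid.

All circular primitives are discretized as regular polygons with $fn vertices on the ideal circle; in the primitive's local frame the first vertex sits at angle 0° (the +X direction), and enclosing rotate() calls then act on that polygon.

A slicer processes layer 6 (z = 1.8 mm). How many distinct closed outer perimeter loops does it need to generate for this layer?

1

At z = 1.8 mm: the cylinder: section is a regular 32-gon, circumradius r=11; the 25.5×22.5 cube at (16, 14) contributes its full rectangle; the cylinder at (-1, 16): section is a regular 32-gon, circumradius r=4; After the difference (first − rest): starting from the r=11 cylinder, the 25.5×22.5 cube at (16, 14) misses the remaining region (no effect); the r=4 cylinder at (-1, 16) misses the remaining region (no effect) — 1 connected region. The result has 1 disconnected region.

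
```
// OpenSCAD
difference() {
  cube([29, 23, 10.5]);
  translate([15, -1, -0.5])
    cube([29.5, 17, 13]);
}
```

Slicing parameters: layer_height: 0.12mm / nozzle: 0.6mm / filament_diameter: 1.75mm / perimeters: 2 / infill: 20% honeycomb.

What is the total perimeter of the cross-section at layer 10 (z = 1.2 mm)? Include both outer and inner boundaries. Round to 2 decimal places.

104.00 mm

At z = 1.2 mm: the cube is present — its section is the full 29×23 rectangle (perimeter 104.00 mm); the cube at (15, -1) (footprint 29.5×17) is included at this height (perimeter 93.00 mm); Taking the first minus the rest: starting from the 29×23 cube, the 29.5×17 cube at (15, -1) partially overlaps it — only the 224.00 mm² overlap (of its 501.50 mm²) is removed, clipping the outline — boundary = 104.00 mm. Overall, the cross-section is a single solid region. Total boundary length (outer) = 104.00 mm.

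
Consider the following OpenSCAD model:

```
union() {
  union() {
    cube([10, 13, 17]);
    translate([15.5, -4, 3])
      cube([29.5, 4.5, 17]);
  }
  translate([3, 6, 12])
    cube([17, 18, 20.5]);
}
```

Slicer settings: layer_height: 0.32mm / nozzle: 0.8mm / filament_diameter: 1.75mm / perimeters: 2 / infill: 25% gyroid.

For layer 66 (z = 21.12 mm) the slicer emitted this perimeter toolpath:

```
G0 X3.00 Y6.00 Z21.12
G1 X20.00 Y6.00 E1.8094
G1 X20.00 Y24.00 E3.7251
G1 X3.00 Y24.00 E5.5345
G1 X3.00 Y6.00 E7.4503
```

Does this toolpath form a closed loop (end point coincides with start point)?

yes

Start point (G0): (3.00, 6.00). End point (last G1): the path returns to the start — closed.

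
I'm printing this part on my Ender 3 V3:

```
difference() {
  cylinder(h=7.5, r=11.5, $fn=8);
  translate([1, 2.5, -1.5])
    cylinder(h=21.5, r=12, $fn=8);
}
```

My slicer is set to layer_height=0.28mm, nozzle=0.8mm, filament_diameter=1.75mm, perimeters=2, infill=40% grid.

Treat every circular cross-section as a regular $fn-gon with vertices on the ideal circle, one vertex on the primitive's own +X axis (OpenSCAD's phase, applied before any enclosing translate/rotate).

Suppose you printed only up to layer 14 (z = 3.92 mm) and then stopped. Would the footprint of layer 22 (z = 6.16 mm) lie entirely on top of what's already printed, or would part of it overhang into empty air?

Compare the two slices. At z = 3.92: the r=11.5 cylinder contributes a regular 8-gon of circumradius 11.5 (area = (8/2)·11.500²·sin(360°/8) = 374.06 mm²); the r=12 cylinder at (1, 2.5) gives a regular 8-gon of circumradius 12 (constant along its height) (area = (8/2)·12.000²·sin(360°/8) = 407.29 mm²); Taking the first minus the rest: starting from the r=11.5 cylinder (374.06 mm²), the r=12 cylinder at (1, 2.5) partially overlaps it — only the 329.01 mm² overlap (of its 407.29 mm²) is removed, clipping the outline — area = 45.05 mm². At z = 6.16: the r=11.5 cylinder contributes a regular 8-gon of circumradius 11.5 (area = (8/2)·11.500²·sin(360°/8) = 374.06 mm²); the r=12 cylinder at (1, 2.5) contributes a regular 8-gon of circumradius 12 (area = (8/2)·12.000²·sin(360°/8) = 407.29 mm²); Subtracting the remaining from the first: starting from the r=11.5 cylinder (374.06 mm²), the r=12 cylinder at (1, 2.5) partially overlaps it — only the 329.01 mm² overlap (of its 407.29 mm²) is removed, clipping the outline — area = 45.05 mm². Checking containment: the cross-section at z = 6.16 is a subset of the cross-section at z = 3.92.

entirely on top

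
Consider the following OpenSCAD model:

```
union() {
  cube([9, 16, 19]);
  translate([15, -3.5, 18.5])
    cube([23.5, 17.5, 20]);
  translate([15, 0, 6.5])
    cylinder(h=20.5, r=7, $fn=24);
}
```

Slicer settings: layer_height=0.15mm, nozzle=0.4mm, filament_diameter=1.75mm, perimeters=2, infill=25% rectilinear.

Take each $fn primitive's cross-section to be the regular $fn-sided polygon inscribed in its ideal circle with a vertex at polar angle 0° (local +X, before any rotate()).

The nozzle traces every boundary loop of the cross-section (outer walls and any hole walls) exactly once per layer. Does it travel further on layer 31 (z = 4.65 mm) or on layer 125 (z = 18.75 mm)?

Layer 31 (z = 4.65): the 9×16 cube contributes its full rectangle (perimeter 50.00 mm); the cube at (15, -3.5) does not reach this height (z outside [18.5, 38.5]); the cylinder at (15, 0) does not reach this height (z outside [6.5, 27]); Combining (union): only the 9×16 cube is present, so the union is just that shape — boundary = 50.00 mm. So its perimeter = 50.00 mm. Layer 125 (z = 18.75): the cube is present — its section is the full 9×16 rectangle (perimeter 50.00 mm); the cube at (15, -3.5) (footprint 23.5×17.5) is included at this height (perimeter 82.00 mm); the r=7 cylinder at (15, 0) contributes a regular 24-gon of circumradius 7 (perimeter = 2·24·7.000·sin(180°/24) = 43.86 mm); Taking the union: the regions partially overlap (shared area 63.63 mm²), so the edge portions inside another operand are dropped and the merged outline is re-measured after clipping — boundary = 136.34 mm. So its perimeter = 136.34 mm. Layer 125 is larger (136.34 vs 50.00 mm).

layer 125 (z = 18.75 mm)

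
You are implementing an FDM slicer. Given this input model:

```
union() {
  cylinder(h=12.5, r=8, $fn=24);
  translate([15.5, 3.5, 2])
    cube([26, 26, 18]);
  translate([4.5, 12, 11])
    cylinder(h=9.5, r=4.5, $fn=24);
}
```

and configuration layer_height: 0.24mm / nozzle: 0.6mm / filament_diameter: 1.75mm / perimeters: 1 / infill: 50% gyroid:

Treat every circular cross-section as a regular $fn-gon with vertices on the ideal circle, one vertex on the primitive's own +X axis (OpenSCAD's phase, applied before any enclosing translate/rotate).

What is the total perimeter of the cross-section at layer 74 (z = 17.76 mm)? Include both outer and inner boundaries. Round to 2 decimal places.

132.19 mm

At z = 17.76 mm: the cylinder is absent (z outside [0, 12.5]); the cube at (15.5, 3.5) (footprint 26×26) is included at this height (perimeter 104.00 mm); the cylinder at (4.5, 12): section is a regular 24-gon, circumradius r=4.5 (perimeter = 2·24·4.500·sin(180°/24) = 28.19 mm); Merging all regions: the 2 present regions are separate (no shared area or edge), so areas and boundary lengths simply add and each stays a separate island — boundary = 132.19 mm. Overall, the cross-section has 2 separate islands. Total boundary length (outer) = 132.19 mm.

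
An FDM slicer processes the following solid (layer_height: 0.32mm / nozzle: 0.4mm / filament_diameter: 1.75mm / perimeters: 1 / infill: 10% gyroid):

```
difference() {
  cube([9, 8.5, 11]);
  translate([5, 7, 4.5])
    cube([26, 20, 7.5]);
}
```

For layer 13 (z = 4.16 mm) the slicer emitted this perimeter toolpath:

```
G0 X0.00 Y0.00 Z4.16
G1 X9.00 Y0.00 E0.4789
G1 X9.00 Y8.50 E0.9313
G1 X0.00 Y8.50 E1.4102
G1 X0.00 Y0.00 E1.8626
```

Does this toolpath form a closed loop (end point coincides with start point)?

Start point (G0): (0.00, 0.00). End point (last G1): the path returns to the start — closed.

yes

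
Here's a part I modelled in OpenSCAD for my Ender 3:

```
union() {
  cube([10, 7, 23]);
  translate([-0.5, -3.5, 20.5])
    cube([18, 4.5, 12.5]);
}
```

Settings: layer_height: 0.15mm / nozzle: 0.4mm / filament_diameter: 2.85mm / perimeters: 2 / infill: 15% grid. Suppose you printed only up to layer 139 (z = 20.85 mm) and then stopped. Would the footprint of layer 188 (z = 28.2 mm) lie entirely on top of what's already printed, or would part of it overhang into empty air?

Compare the two slices. At z = 20.85: the cube (footprint 10×7) is included at this height (area 70.00 mm²); the cube at (-0.5, -3.5) (footprint 18×4.5) is included at this height (area 81.00 mm²); Taking the union: the regions partially overlap — summed areas 151.00 mm² minus the doubly-counted overlap 10.00 mm² gives 141.00 mm² — area = 141.00 mm². At z = 28.2: the cube is not intersected at this z (z outside [0, 23]); the cube at (-0.5, -3.5) (footprint 18×4.5) is included at this height (area 81.00 mm²); Combining (union): only the 18×4.5 cube at (-0.5, -3.5) is present, so the union is just that shape — area = 81.00 mm². Checking containment: the cross-section at z = 28.2 is a subset of the cross-section at z = 20.85.

entirely on top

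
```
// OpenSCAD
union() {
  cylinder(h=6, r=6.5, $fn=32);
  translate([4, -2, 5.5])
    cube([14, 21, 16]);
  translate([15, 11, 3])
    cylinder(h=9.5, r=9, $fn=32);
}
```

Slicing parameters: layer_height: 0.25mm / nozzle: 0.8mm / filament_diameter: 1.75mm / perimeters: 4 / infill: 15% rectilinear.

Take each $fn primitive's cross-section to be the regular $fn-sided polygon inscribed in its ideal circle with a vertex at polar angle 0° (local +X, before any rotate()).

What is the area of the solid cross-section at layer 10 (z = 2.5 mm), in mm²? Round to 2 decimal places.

131.88 mm²

At z = 2.5 mm: the r=6.5 cylinder contributes a regular 32-gon of circumradius 6.5 (area = (32/2)·6.500²·sin(360°/32) = 131.88 mm²); the cube at (4, -2) is absent (z outside [5.5, 21.5]); the cylinder at (15, 11) is not intersected at this z (z outside [3, 12.5]); Combining (union): only the r=6.5 cylinder is present, so the union is just that shape — area = 131.88 mm². Overall, the cross-section is a single solid region. Net area = 131.88 mm².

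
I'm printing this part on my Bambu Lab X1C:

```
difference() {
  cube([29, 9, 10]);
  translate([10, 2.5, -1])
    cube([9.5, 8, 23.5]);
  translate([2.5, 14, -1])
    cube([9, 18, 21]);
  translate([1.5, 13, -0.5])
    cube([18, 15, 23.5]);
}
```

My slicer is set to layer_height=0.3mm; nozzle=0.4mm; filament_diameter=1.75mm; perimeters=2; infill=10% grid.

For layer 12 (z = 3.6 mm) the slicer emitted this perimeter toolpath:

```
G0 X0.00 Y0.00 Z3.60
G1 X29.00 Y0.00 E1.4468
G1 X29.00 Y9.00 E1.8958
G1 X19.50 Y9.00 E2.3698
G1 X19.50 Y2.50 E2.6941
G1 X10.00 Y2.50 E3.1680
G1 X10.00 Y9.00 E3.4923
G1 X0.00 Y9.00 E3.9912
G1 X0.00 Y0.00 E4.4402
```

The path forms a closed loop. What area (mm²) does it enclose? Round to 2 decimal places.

199.25 mm²

Apply the shoelace formula to the sequence of (X, Y) vertices; enclosed area = 199.25 mm².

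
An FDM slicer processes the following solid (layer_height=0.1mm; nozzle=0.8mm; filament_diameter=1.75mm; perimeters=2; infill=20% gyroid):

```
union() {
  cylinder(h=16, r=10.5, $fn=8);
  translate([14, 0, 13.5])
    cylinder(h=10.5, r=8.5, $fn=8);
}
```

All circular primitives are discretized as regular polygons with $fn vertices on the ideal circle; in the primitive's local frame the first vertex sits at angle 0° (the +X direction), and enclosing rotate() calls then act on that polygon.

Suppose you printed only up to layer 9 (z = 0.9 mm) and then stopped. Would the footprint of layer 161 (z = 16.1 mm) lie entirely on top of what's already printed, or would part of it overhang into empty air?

part overhangs

Compare the two slices. At z = 0.9: the r=10.5 cylinder gives a regular 8-gon of circumradius 10.5 (constant along its height) (area = (8/2)·10.500²·sin(360°/8) = 311.83 mm²); the cylinder at (14, 0) is absent (z outside [13.5, 24]); Combining (union): only the r=10.5 cylinder is present, so the union is just that shape — area = 311.83 mm². At z = 16.1: the cylinder is not intersected at this z (z outside [0, 16]); the cylinder at (14, 0): section is a regular 8-gon, circumradius r=8.5 (area = (8/2)·8.500²·sin(360°/8) = 204.35 mm²); Taking the union: only the r=8.5 cylinder at (14, 0) is present, so the union is just that shape — area = 204.35 mm². Checking containment: at z = 16.1 the cross-section extends beyond the z = 0.9 cross-section by about 174.18 mm².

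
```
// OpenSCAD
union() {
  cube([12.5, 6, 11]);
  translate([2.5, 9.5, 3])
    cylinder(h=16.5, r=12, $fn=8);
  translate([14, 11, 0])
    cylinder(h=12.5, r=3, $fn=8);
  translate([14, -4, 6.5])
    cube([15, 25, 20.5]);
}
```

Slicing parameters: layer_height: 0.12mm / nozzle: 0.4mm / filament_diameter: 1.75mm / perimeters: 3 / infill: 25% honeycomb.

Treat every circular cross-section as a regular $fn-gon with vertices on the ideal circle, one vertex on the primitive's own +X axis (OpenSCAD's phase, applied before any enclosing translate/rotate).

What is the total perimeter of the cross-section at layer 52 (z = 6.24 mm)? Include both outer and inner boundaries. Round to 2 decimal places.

80.13 mm

At z = 6.24 mm: the cube is present — its section is the full 12.5×6 rectangle (perimeter 37.00 mm); the r=12 cylinder at (2.5, 9.5) gives a regular 8-gon of circumradius 12 (constant along its height) (perimeter = 2·8·12.000·sin(180°/8) = 73.48 mm); the r=3 cylinder at (14, 11) gives a regular 8-gon of circumradius 3 (constant along its height) (perimeter = 2·8·3.000·sin(180°/8) = 18.37 mm); the cube at (14, -4) is absent (z outside [6.5, 27]); Combining (union): the regions partially overlap (shared area 80.85 mm²), so the edge portions inside another operand are dropped and the merged outline is re-measured after clipping — boundary = 80.13 mm. Overall, the cross-section is a single solid region. Total boundary length (outer) = 80.13 mm.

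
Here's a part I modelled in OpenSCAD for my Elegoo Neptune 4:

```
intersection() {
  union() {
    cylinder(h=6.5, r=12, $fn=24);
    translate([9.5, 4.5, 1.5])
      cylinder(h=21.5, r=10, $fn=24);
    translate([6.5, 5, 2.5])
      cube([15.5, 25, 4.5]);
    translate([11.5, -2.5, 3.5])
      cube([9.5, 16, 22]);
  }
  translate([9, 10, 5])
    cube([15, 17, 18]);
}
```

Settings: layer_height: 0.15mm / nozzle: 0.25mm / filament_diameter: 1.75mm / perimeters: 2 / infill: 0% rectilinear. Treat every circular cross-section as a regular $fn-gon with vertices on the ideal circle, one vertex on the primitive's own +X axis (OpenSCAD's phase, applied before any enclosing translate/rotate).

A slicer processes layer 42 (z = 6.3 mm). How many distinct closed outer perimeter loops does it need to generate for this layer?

1

At z = 6.3 mm: the r=12 cylinder gives a regular 24-gon of circumradius 12 (constant along its height); the r=10 cylinder at (9.5, 4.5) gives a regular 24-gon of circumradius 10 (constant along its height); the cube at (6.5, 5) is present — its section is the full 15.5×25 rectangle; the 9.5×16 cube at (11.5, -2.5) contributes its full rectangle; Combining (union): the regions partially overlap (shared area 388.16 mm²), so overlapping operands fuse into one piece — 1 connected region; the 15×17 cube at (9, 10) contributes its full rectangle; Taking the intersection: the 15×17 cube at (9, 10) partially overlaps that combined region; clipping to the common part keeps 221.00 mm² — 1 connected region. The result has 1 disconnected region.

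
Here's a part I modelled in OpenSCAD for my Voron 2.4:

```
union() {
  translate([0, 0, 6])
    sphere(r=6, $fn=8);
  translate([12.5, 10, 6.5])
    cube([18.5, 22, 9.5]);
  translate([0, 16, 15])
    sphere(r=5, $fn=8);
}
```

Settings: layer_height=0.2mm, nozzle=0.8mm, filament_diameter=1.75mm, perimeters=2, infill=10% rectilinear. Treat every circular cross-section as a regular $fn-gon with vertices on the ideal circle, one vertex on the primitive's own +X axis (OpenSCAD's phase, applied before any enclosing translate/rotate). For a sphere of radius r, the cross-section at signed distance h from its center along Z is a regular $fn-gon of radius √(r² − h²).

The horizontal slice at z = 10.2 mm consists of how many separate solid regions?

At z = 10.2 mm: the r=6 sphere slices to a regular 8-gon of circumradius 4.285 (√(r²−h²) with h=4.2 from center); the cube at (12.5, 10) is present — its section is the full 18.5×22 rectangle; the r=5 sphere at (0, 16) contributes a regular 8-gon of circumradius √(5²−4.8²) = 1.400; Taking the union: the 3 present regions are separate (no shared area or edge), so areas and boundary lengths simply add and each stays a separate island — 3 connected regions. The result has 3 disconnected regions.

3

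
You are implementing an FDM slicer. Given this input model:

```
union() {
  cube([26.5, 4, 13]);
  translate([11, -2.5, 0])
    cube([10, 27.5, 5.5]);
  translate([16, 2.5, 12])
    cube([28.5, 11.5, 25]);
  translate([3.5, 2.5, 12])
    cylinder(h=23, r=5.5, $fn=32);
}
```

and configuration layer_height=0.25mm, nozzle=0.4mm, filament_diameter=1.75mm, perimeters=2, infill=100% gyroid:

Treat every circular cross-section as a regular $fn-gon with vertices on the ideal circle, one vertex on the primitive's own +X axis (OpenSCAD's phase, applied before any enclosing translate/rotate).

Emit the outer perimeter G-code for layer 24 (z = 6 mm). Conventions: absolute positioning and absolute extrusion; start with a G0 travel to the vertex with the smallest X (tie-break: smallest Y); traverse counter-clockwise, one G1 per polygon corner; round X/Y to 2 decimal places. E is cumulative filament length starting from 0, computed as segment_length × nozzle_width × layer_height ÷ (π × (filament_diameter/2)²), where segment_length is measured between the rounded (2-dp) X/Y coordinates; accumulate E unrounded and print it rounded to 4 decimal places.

G0 X0.00 Y0.00 Z6.00
G1 X26.50 Y0.00 E1.1017
G1 X26.50 Y4.00 E1.2680
G1 X0.00 Y4.00 E2.3698
G1 X0.00 Y0.00 E2.5361

At z = 6 mm: the 26.5×4 cube contributes its full rectangle; the cube at (11, -2.5) is not intersected at this z (z outside [0, 5.5]); the cube at (16, 2.5) is absent (z outside [12, 37]); the cylinder at (3.5, 2.5) does not reach this height (z outside [12, 35]); Merging all regions: only the 26.5×4 cube is present, so the union is just that shape — 1 connected region. The outline is a single polygon with 4 vertices. Extrusion per mm of travel: 0.4 × 0.25 / (π × 0.875²) = 0.041575. Accumulating E over each segment gives final E = 2.5361.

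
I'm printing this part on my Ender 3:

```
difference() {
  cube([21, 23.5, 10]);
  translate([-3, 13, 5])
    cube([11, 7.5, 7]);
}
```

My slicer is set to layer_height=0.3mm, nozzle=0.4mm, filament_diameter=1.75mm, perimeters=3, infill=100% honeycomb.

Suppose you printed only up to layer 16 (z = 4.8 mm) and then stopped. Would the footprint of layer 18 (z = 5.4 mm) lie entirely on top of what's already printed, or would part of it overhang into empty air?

entirely on top

Compare the two slices. At z = 4.8: the cube (footprint 21×23.5) is included at this height (area 493.50 mm²); the cube at (-3, 13) does not reach this height (z outside [5, 12]); After the difference (first − rest): none of the subtracted shapes is present at this height, so the 21×23.5 cube is unchanged — area = 493.50 mm². At z = 5.4: the 21×23.5 cube contributes its full rectangle (area 493.50 mm²); the cube at (-3, 13) (footprint 11×7.5) is included at this height (area 82.50 mm²); After the difference (first − rest): starting from the 21×23.5 cube (493.50 mm²), the 11×7.5 cube at (-3, 13) partially overlaps it — only the 60.00 mm² overlap (of its 82.50 mm²) is removed, clipping the outline — area = 433.50 mm². Checking containment: the cross-section at z = 5.4 is a subset of the cross-section at z = 4.8.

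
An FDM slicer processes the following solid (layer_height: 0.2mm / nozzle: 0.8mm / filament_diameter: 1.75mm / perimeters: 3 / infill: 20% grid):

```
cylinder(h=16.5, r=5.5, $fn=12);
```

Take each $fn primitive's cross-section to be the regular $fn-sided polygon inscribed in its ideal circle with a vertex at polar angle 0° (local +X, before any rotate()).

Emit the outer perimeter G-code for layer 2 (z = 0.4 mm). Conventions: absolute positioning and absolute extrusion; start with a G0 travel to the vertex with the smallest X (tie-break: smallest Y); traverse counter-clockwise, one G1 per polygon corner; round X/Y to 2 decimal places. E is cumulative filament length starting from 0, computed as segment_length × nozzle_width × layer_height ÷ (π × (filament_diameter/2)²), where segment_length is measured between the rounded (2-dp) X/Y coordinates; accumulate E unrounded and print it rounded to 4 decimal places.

G0 X-5.50 Y0.00 Z0.40
G1 X-4.76 Y-2.75 E0.1894
G1 X-2.75 Y-4.76 E0.3785
G1 X0.00 Y-5.50 E0.5680
G1 X2.75 Y-4.76 E0.7574
G1 X4.76 Y-2.75 E0.9465
G1 X5.50 Y0.00 E1.1359
G1 X4.76 Y2.75 E1.3254
G1 X2.75 Y4.76 E1.5145
G1 X0.00 Y5.50 E1.7039
G1 X-2.75 Y4.76 E1.8933
G1 X-4.76 Y2.75 E2.0824
G1 X-5.50 Y0.00 E2.2719

At z = 0.4 mm: the r=5.5 cylinder gives a regular 12-gon of circumradius 5.5 (constant along its height). The outline is a single polygon with 12 vertices. Extrusion per mm of travel: 0.8 × 0.2 / (π × 0.875²) = 0.066520. Accumulating E over each segment gives final E = 2.2719.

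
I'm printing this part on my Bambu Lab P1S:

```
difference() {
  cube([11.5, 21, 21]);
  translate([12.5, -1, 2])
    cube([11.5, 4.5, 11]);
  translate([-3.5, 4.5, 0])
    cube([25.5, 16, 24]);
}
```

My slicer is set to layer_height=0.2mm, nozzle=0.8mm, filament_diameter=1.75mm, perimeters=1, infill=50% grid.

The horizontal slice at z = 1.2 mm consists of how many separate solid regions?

At z = 1.2 mm: the 11.5×21 cube contributes its full rectangle; the cube at (12.5, -1) does not reach this height (z outside [2, 13]); the 25.5×16 cube at (-3.5, 4.5) contributes its full rectangle; After the difference (first − rest): starting from the 11.5×21 cube, the 25.5×16 cube at (-3.5, 4.5) partially overlaps it — only the 184.00 mm² overlap (of its 408.00 mm²) is removed, clipping the outline — 2 connected regions. The result has 2 disconnected regions.

2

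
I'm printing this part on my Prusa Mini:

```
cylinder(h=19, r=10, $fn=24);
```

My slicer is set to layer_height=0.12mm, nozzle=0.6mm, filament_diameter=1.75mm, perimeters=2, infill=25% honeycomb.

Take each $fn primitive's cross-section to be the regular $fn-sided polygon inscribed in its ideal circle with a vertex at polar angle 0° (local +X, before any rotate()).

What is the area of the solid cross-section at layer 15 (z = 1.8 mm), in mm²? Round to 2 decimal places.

310.58 mm²

At z = 1.8 mm: the r=10 cylinder contributes a regular 24-gon of circumradius 10 (area = (24/2)·10.000²·sin(360°/24) = 310.58 mm²). Overall, the cross-section is a single solid region. Net area = 310.58 mm².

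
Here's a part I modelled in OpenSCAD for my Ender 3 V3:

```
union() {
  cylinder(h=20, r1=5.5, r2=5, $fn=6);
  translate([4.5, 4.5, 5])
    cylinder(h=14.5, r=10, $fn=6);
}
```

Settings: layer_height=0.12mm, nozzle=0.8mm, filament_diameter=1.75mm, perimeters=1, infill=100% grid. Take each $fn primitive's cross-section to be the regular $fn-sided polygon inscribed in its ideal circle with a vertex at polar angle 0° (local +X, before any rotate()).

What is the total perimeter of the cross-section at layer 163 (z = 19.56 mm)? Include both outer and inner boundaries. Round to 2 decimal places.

30.07 mm

At z = 19.56 mm: the cone (r1=5.5→r2=5) has section circumradius 5.011 here — a regular 6-gon (perimeter = 2·6·5.011·sin(180°/6) = 30.07 mm); the cylinder at (4.5, 4.5) is not intersected at this z (z outside [5, 19.5]); Combining (union): only the cone is present, so the union is just that shape — boundary = 30.07 mm. Overall, the cross-section is a single solid region. Total boundary length (outer) = 30.07 mm.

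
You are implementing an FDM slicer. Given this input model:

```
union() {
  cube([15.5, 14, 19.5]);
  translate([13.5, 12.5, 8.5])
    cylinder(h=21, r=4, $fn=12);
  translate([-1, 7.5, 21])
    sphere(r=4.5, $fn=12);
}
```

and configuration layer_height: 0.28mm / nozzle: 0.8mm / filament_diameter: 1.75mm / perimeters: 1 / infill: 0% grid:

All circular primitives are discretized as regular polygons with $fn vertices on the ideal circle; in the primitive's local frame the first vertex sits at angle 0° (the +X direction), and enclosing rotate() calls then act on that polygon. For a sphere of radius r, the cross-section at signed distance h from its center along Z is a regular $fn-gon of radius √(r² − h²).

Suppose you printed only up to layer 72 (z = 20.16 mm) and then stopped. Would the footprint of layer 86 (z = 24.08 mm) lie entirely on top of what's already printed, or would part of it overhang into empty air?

entirely on top

Compare the two slices. At z = 20.16: the cube is absent (z outside [0, 19.5]); the r=4 cylinder at (13.5, 12.5) gives a regular 12-gon of circumradius 4 (constant along its height) (area = (12/2)·4.000²·sin(360°/12) = 48.00 mm²); the r=4.5 sphere at (-1, 7.5) contributes a regular 12-gon of circumradius √(4.5²−0.84²) = 4.421 (area = (12/2)·4.421²·sin(360°/12) = 58.63 mm²); Taking the union: the 2 present regions are separate (no shared area or edge), so areas and boundary lengths simply add and each stays a separate island — area = 106.63 mm². At z = 24.08: the cube is absent (z outside [0, 19.5]); the r=4 cylinder at (13.5, 12.5) gives a regular 12-gon of circumradius 4 (constant along its height) (area = (12/2)·4.000²·sin(360°/12) = 48.00 mm²); the r=4.5 sphere at (-1, 7.5) slices to a regular 12-gon of circumradius 3.281 (√(r²−h²) with h=3.08 from center) (area = (12/2)·3.281²·sin(360°/12) = 32.29 mm²); Taking the union: the 2 present regions are separate (no shared area or edge), so areas and boundary lengths simply add and each stays a separate island — area = 80.29 mm². Checking containment: the cross-section at z = 24.08 is a subset of the cross-section at z = 20.16.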